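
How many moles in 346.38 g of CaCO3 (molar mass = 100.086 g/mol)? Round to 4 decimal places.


n = mass / M
n = 346.38 / 100.086
n = 3.46082369 mol, rounded to 4 dp:

3.4608 mol


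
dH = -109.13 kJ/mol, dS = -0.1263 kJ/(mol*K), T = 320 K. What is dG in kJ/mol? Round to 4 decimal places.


Gibbs: dG = dH - T*dS (consistent units, dS already in kJ/(mol*K)).
T*dS = 320 * -0.1263 = -40.416
dG = -109.13 - (-40.416)
dG = -68.714 kJ/mol, rounded to 4 dp:

-68.7140 kJ/mol


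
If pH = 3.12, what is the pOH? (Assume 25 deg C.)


At 25 deg C, pH + pOH = 14.
pOH = 14 - pH = 14 - 3.12
pOH = 10.88:

10.88


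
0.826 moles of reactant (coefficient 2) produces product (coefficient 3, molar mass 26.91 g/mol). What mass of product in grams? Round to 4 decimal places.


Use the coefficient ratio to convert reactant moles to product moles, then multiply by the product's molar mass.
moles_P = moles_R * (coeff_P / coeff_R) = 0.826 * (3/2) = 1.239
mass_P = moles_P * M_P = 1.239 * 26.91
mass_P = 33.34149 g, rounded to 4 dp:

33.3415 g


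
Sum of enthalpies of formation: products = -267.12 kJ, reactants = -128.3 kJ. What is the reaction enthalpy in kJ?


dH_rxn = sum(dH_f products) - sum(dH_f reactants)
dH_rxn = -267.12 - (-128.3)
dH_rxn = -138.82 kJ:

-138.82 kJ


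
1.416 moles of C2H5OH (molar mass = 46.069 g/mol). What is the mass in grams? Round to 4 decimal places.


mass = n * M
mass = 1.416 * 46.069
mass = 65.233704 g, rounded to 4 dp:

65.2337 g


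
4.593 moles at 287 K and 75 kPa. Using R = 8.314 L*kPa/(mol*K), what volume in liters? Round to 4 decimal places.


PV = nRT, solve for V = nRT / P.
nRT = 4.593 * 8.314 * 287 = 10959.44
V = 10959.44 / 75
V = 146.12586667 L, rounded to 4 dp:

146.1259 L


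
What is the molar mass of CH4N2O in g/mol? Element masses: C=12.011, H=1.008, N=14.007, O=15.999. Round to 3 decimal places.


M = sum(count * atomic_mass) over atoms.
M = 1*12.011 + 4*1.008 + 2*14.007 + 1*15.999
M = 12.011 + 4.032 + 28.014 + 15.999
M = 60.056 g/mol, rounded to 3 dp:

60.056 g/mol


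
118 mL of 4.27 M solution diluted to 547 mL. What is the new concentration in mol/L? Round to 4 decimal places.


Dilution: M1*V1 = M2*V2, solve for M2.
M2 = M1*V1 / V2
M2 = 4.27 * 118 / 547
M2 = 503.86 / 547
M2 = 0.92113346 mol/L, rounded to 4 dp:

0.9211 mol/L


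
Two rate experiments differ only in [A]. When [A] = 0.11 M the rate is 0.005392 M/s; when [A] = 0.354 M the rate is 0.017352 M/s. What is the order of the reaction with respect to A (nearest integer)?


Rate is proportional to [A]^n, so rate2/rate1 = ([A]2/[A]1)^n. Take logs to solve for n.
rate2/rate1 = 0.017352 / 0.005392 = 3.2181
[A]2/[A]1 = 0.354 / 0.11 = 3.2182
n = ln(3.2181) / ln(3.2182) = 1.0
Nearest integer order:

1


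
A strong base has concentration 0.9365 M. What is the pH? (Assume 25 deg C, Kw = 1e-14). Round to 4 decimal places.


A strong base dissociates completely, so [OH-] equals the given concentration.
pOH = -log10([OH-]) = -log10(0.9365) = 0.028492
pH = 14 - pOH = 14 - 0.028492
pH = 13.971508, rounded to 4 dp:

13.9715


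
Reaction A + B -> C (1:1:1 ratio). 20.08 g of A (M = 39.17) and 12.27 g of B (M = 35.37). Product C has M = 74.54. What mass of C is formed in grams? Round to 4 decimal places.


Find moles of each reactant; the smaller value is the limiting reagent in a 1:1:1 reaction, so moles_C equals moles of the limiter.
n_A = mass_A / M_A = 20.08 / 39.17 = 0.512637 mol
n_B = mass_B / M_B = 12.27 / 35.37 = 0.346904 mol
Limiting reagent: B (smaller), n_limiting = 0.346904 mol
mass_C = n_limiting * M_C = 0.346904 * 74.54
mass_C = 25.85822416 g, rounded to 4 dp:

25.8582 g


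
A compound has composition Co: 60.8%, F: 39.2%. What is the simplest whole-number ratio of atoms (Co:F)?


Assume 100 g of compound, divide each mass% by atomic mass to get moles, then normalize by the smallest to get a raw atom ratio.
Moles per 100 g: Co: 60.8/58.933 = 1.0317, F: 39.2/18.998 = 2.0634
Raw ratio (divide by min = 1.0317): Co: 1.0, F: 2.0
Multiply by 1 to clear fractions: Co: 1.0 ~= 1, F: 2.0 ~= 2
Reduce by GCD to get the simplest whole-number ratio:

1:2


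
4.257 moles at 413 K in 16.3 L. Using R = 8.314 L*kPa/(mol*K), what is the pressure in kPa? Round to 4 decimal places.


PV = nRT, solve for P = nRT / V.
nRT = 4.257 * 8.314 * 413 = 14617.1843
P = 14617.1843 / 16.3
P = 896.75977301 kPa, rounded to 4 dp:

896.7598 kPa


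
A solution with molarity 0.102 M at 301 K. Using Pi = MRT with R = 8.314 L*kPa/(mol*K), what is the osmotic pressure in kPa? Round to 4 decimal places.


Osmotic pressure (van't Hoff): Pi = M*R*T.
RT = 8.314 * 301 = 2502.514
Pi = 0.102 * 2502.514
Pi = 255.256428 kPa, rounded to 4 dp:

255.2564 kPa


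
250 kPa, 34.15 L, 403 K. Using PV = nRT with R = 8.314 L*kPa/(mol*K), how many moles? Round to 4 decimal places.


PV = nRT, solve for n = PV / (RT).
PV = 250 * 34.15 = 8537.5
RT = 8.314 * 403 = 3350.542
n = 8537.5 / 3350.542
n = 2.5480952 mol, rounded to 4 dp:

2.5481 mol


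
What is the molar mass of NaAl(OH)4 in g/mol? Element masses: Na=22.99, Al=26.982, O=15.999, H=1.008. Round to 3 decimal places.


M = sum(count * atomic_mass) over atoms.
M = 1*22.99 + 1*26.982 + 4*15.999 + 4*1.008
M = 22.99 + 26.982 + 63.996 + 4.032
M = 118.0 g/mol, rounded to 3 dp:

118.000 g/mol


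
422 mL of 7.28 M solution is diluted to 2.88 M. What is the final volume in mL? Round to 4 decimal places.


Dilution: M1*V1 = M2*V2, solve for V2.
V2 = M1*V1 / M2
V2 = 7.28 * 422 / 2.88
V2 = 3072.16 / 2.88
V2 = 1066.72222222 mL, rounded to 4 dp:

1066.7222 mL


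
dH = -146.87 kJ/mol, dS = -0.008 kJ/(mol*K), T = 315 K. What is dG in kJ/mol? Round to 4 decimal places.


Gibbs: dG = dH - T*dS (consistent units, dS already in kJ/(mol*K)).
T*dS = 315 * -0.008 = -2.52
dG = -146.87 - (-2.52)
dG = -144.35 kJ/mol, rounded to 4 dp:

-144.3500 kJ/mol


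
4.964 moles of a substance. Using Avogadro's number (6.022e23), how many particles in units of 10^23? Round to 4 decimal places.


N = n * NA, then divide by 1e23 for the requested units.
N / 1e23 = n * 6.022
N / 1e23 = 4.964 * 6.022
N / 1e23 = 29.893208, rounded to 4 dp:

29.8932


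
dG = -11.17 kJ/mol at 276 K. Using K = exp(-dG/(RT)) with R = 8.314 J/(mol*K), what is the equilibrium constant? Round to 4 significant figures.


dG is in kJ/mol; multiply by 1000 to match R in J/(mol*K).
RT = 8.314 * 276 = 2294.664 J/mol
exponent = -dG*1000 / (RT) = -(-11.17*1000) / 2294.664 = 4.86781507
K = exp(4.86781507)
K = 130.03649, rounded to 4 significant figures:

130.0


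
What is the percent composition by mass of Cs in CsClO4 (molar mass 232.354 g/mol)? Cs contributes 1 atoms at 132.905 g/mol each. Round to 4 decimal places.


pct = 100 * (n_elem * M_elem) / M_total
mass_contribution = 1 * 132.905 = 132.905 g/mol
pct = 100 * 132.905 / 232.354
pct = 57.1993596 %, rounded to 4 dp:

57.1994 %


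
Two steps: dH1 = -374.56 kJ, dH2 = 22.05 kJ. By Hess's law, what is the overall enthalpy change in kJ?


Hess's law: enthalpy is a state function, so add the step enthalpies.
dH_total = dH1 + dH2 = -374.56 + (22.05)
dH_total = -352.51 kJ:

-352.51 kJ


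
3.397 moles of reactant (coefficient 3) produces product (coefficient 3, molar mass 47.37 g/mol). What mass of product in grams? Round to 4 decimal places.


Use the coefficient ratio to convert reactant moles to product moles, then multiply by the product's molar mass.
moles_P = moles_R * (coeff_P / coeff_R) = 3.397 * (3/3) = 3.397
mass_P = moles_P * M_P = 3.397 * 47.37
mass_P = 160.91589 g, rounded to 4 dp:

160.9159 g


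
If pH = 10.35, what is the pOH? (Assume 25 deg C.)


At 25 deg C, pH + pOH = 14.
pOH = 14 - pH = 14 - 10.35
pOH = 3.65:

3.65


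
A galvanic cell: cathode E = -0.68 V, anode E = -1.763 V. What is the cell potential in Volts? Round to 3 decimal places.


Standard cell potential: E_cell = E_cathode - E_anode.
E_cell = -0.68 - (-1.763)
E_cell = 1.083 V, rounded to 3 dp:

1.083 V


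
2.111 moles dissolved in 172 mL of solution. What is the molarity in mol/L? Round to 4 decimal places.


Convert volume to liters: V_L = V_mL / 1000.
V_L = 172 / 1000 = 0.172 L
M = n / V_L = 2.111 / 0.172
M = 12.27325581 mol/L, rounded to 4 dp:

12.2733 mol/L


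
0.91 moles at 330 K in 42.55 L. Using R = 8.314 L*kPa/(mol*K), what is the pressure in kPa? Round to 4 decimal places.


PV = nRT, solve for P = nRT / V.
nRT = 0.91 * 8.314 * 330 = 2496.6942
P = 2496.6942 / 42.55
P = 58.67671445 kPa, rounded to 4 dp:

58.6767 kPa


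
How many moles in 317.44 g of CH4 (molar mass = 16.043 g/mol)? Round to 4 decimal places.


n = mass / M
n = 317.44 / 16.043
n = 19.78682291 mol, rounded to 4 dp:

19.7868 mol


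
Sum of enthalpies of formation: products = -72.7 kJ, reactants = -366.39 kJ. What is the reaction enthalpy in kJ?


dH_rxn = sum(dH_f products) - sum(dH_f reactants)
dH_rxn = -72.7 - (-366.39)
dH_rxn = 293.69 kJ:

293.69 kJ


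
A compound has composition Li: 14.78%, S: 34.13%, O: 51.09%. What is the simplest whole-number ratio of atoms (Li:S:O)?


Assume 100 g of compound, divide each mass% by atomic mass to get moles, then normalize by the smallest to get a raw atom ratio.
Moles per 100 g: Li: 14.78/6.941 = 2.1294, S: 34.13/32.065 = 1.0644, O: 51.09/15.999 = 3.1933
Raw ratio (divide by min = 1.0644): Li: 2.001, S: 1.0, O: 3.0
Multiply by 1 to clear fractions: Li: 2.001 ~= 2, S: 1.0 ~= 1, O: 3.0 ~= 3
Reduce by GCD to get the simplest whole-number ratio:

2:1:3


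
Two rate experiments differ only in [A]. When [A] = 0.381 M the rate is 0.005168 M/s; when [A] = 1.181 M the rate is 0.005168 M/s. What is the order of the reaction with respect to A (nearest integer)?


Rate is proportional to [A]^n, so rate2/rate1 = ([A]2/[A]1)^n. Take logs to solve for n.
rate2/rate1 = 0.005168 / 0.005168 = 1.0
[A]2/[A]1 = 1.181 / 0.381 = 3.0997
n = ln(1.0) / ln(3.0997) = 0.0
Nearest integer order:

0


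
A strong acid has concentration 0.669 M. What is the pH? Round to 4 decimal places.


A strong acid dissociates completely, so [H+] equals the given concentration.
pH = -log10([H+]) = -log10(0.669)
pH = 0.17457388, rounded to 4 dp:

0.1746


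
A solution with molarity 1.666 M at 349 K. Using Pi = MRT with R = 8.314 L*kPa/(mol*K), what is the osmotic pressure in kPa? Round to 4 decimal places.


Osmotic pressure (van't Hoff): Pi = M*R*T.
RT = 8.314 * 349 = 2901.586
Pi = 1.666 * 2901.586
Pi = 4834.042276 kPa, rounded to 4 dp:

4834.0423 kPa


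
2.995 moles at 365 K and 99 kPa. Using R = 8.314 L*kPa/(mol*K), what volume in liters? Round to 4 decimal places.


PV = nRT, solve for V = nRT / P.
nRT = 2.995 * 8.314 * 365 = 9088.657
V = 9088.657 / 99
V = 91.80461616 L, rounded to 4 dp:

91.8046 L


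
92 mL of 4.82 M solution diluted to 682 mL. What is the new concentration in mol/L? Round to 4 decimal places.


Dilution: M1*V1 = M2*V2, solve for M2.
M2 = M1*V1 / V2
M2 = 4.82 * 92 / 682
M2 = 443.44 / 682
M2 = 0.65020528 mol/L, rounded to 4 dp:

0.6502 mol/L


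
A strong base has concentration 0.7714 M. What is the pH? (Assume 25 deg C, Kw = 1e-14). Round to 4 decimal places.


A strong base dissociates completely, so [OH-] equals the given concentration.
pOH = -log10([OH-]) = -log10(0.7714) = 0.11272
pH = 14 - pOH = 14 - 0.11272
pH = 13.88728, rounded to 4 dp:

13.8873


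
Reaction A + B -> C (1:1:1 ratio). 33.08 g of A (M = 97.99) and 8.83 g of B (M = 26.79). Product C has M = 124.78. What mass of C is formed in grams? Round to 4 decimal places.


Find moles of each reactant; the smaller value is the limiting reagent in a 1:1:1 reaction, so moles_C equals moles of the limiter.
n_A = mass_A / M_A = 33.08 / 97.99 = 0.337585 mol
n_B = mass_B / M_B = 8.83 / 26.79 = 0.329601 mol
Limiting reagent: B (smaller), n_limiting = 0.329601 mol
mass_C = n_limiting * M_C = 0.329601 * 124.78
mass_C = 41.12761278 g, rounded to 4 dp:

41.1276 g


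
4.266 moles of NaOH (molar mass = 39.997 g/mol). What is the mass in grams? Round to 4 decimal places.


mass = n * M
mass = 4.266 * 39.997
mass = 170.627202 g, rounded to 4 dp:

170.6272 g


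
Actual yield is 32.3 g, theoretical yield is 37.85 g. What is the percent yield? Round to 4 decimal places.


% yield = 100 * actual / theoretical
% yield = 100 * 32.3 / 37.85
% yield = 85.33685601 %, rounded to 4 dp:

85.3369 %


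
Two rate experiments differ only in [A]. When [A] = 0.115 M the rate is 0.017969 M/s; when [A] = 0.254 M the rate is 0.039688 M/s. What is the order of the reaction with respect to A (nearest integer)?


Rate is proportional to [A]^n, so rate2/rate1 = ([A]2/[A]1)^n. Take logs to solve for n.
rate2/rate1 = 0.039688 / 0.017969 = 2.2087
[A]2/[A]1 = 0.254 / 0.115 = 2.2087
n = ln(2.2087) / ln(2.2087) = 1.0
Nearest integer order:

1


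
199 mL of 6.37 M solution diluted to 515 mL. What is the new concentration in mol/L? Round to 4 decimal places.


Dilution: M1*V1 = M2*V2, solve for M2.
M2 = M1*V1 / V2
M2 = 6.37 * 199 / 515
M2 = 1267.63 / 515
M2 = 2.46141748 mol/L, rounded to 4 dp:

2.4614 mol/L


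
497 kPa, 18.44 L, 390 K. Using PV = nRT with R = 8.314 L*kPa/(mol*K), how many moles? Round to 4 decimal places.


PV = nRT, solve for n = PV / (RT).
PV = 497 * 18.44 = 9164.68
RT = 8.314 * 390 = 3242.46
n = 9164.68 / 3242.46
n = 2.82645892 mol, rounded to 4 dp:

2.8265 mol


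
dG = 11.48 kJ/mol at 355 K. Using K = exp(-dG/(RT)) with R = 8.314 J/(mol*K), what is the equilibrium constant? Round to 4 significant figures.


dG is in kJ/mol; multiply by 1000 to match R in J/(mol*K).
RT = 8.314 * 355 = 2951.47 J/mol
exponent = -dG*1000 / (RT) = -(11.48*1000) / 2951.47 = -3.88958722
K = exp(-3.88958722)
K = 0.020453787, rounded to 4 significant figures:

0.02045


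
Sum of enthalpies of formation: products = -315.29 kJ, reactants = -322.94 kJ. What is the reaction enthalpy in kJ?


dH_rxn = sum(dH_f products) - sum(dH_f reactants)
dH_rxn = -315.29 - (-322.94)
dH_rxn = 7.65 kJ:

7.65 kJ


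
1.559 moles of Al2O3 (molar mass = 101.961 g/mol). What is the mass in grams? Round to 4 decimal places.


mass = n * M
mass = 1.559 * 101.961
mass = 158.957199 g, rounded to 4 dp:

158.9572 g


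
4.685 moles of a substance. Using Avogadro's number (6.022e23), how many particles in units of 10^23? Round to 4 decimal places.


N = n * NA, then divide by 1e23 for the requested units.
N / 1e23 = n * 6.022
N / 1e23 = 4.685 * 6.022
N / 1e23 = 28.21307, rounded to 4 dp:

28.2131


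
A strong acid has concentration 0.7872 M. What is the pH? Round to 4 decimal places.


A strong acid dissociates completely, so [H+] equals the given concentration.
pH = -log10([H+]) = -log10(0.7872)
pH = 0.10391491, rounded to 4 dp:

0.1039


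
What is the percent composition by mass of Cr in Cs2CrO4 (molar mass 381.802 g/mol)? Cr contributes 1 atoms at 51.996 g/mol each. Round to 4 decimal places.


pct = 100 * (n_elem * M_elem) / M_total
mass_contribution = 1 * 51.996 = 51.996 g/mol
pct = 100 * 51.996 / 381.802
pct = 13.61857717 %, rounded to 4 dp:

13.6186 %


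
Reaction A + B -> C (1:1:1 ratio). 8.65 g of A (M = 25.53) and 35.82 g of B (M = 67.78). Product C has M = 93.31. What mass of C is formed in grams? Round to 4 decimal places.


Find moles of each reactant; the smaller value is the limiting reagent in a 1:1:1 reaction, so moles_C equals moles of the limiter.
n_A = mass_A / M_A = 8.65 / 25.53 = 0.338817 mol
n_B = mass_B / M_B = 35.82 / 67.78 = 0.528474 mol
Limiting reagent: A (smaller), n_limiting = 0.338817 mol
mass_C = n_limiting * M_C = 0.338817 * 93.31
mass_C = 31.61501427 g, rounded to 4 dp:

31.6150 g


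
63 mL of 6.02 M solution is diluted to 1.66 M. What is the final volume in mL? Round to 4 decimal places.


Dilution: M1*V1 = M2*V2, solve for V2.
V2 = M1*V1 / M2
V2 = 6.02 * 63 / 1.66
V2 = 379.26 / 1.66
V2 = 228.46987952 mL, rounded to 4 dp:

228.4699 mL


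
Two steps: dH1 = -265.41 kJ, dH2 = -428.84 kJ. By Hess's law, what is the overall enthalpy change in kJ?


Hess's law: enthalpy is a state function, so add the step enthalpies.
dH_total = dH1 + dH2 = -265.41 + (-428.84)
dH_total = -694.25 kJ:

-694.25 kJ


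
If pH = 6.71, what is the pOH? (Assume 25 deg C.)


At 25 deg C, pH + pOH = 14.
pOH = 14 - pH = 14 - 6.71
pOH = 7.29:

7.29


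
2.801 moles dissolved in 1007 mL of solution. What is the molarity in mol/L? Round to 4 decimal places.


Convert volume to liters: V_L = V_mL / 1000.
V_L = 1007 / 1000 = 1.007 L
M = n / V_L = 2.801 / 1.007
M = 2.78152929 mol/L, rounded to 4 dp:

2.7815 mol/L


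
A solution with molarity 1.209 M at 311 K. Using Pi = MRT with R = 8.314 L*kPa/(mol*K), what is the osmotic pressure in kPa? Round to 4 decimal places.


Osmotic pressure (van't Hoff): Pi = M*R*T.
RT = 8.314 * 311 = 2585.654
Pi = 1.209 * 2585.654
Pi = 3126.055686 kPa, rounded to 4 dp:

3126.0557 kPa


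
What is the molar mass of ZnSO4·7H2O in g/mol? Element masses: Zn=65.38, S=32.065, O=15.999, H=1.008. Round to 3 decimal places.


M = sum(count * atomic_mass) over atoms.
M = 1*65.38 + 1*32.065 + 11*15.999 + 14*1.008
M = 65.38 + 32.065 + 175.989 + 14.112
M = 287.546 g/mol, rounded to 3 dp:

287.546 g/mol


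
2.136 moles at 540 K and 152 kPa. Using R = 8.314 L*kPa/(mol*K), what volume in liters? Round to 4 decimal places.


PV = nRT, solve for V = nRT / P.
nRT = 2.136 * 8.314 * 540 = 9589.7002
V = 9589.7002 / 152
V = 63.09013289 L, rounded to 4 dp:

63.0901 L


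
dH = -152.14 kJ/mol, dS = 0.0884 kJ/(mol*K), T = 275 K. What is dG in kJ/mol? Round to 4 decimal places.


Gibbs: dG = dH - T*dS (consistent units, dS already in kJ/(mol*K)).
T*dS = 275 * 0.0884 = 24.31
dG = -152.14 - (24.31)
dG = -176.45 kJ/mol, rounded to 4 dp:

-176.4500 kJ/mol


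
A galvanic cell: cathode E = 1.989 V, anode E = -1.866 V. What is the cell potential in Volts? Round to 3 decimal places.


Standard cell potential: E_cell = E_cathode - E_anode.
E_cell = 1.989 - (-1.866)
E_cell = 3.855 V, rounded to 3 dp:

3.855 V


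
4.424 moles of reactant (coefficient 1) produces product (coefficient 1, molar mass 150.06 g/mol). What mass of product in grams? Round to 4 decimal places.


Use the coefficient ratio to convert reactant moles to product moles, then multiply by the product's molar mass.
moles_P = moles_R * (coeff_P / coeff_R) = 4.424 * (1/1) = 4.424
mass_P = moles_P * M_P = 4.424 * 150.06
mass_P = 663.86544 g, rounded to 4 dp:

663.8654 g


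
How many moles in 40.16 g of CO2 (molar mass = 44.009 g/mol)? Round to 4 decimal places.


n = mass / M
n = 40.16 / 44.009
n = 0.91254062 mol, rounded to 4 dp:

0.9125 mol


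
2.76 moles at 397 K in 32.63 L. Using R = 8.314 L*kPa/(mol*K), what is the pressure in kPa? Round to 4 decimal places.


PV = nRT, solve for P = nRT / V.
nRT = 2.76 * 8.314 * 397 = 9109.8161
P = 9109.8161 / 32.63
P = 279.18529268 kPa, rounded to 4 dp:

279.1853 kPa


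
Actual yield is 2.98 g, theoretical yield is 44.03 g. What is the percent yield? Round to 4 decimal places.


% yield = 100 * actual / theoretical
% yield = 100 * 2.98 / 44.03
% yield = 6.76811265 %, rounded to 4 dp:

6.7681 %


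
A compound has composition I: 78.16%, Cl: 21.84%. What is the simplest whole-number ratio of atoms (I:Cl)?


Assume 100 g of compound, divide each mass% by atomic mass to get moles, then normalize by the smallest to get a raw atom ratio.
Moles per 100 g: I: 78.16/126.904 = 0.6159, Cl: 21.84/35.453 = 0.616
Raw ratio (divide by min = 0.6159): I: 1.0, Cl: 1.0
Multiply by 1 to clear fractions: I: 1.0 ~= 1, Cl: 1.0 ~= 1
Reduce by GCD to get the simplest whole-number ratio:

1:1


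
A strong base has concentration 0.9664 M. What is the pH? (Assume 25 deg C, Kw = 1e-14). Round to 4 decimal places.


A strong base dissociates completely, so [OH-] equals the given concentration.
pOH = -log10([OH-]) = -log10(0.9664) = 0.014843
pH = 14 - pOH = 14 - 0.014843
pH = 13.985157, rounded to 4 dp:

13.9852


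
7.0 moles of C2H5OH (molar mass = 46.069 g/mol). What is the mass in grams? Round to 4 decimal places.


mass = n * M
mass = 7.0 * 46.069
mass = 322.483 g, rounded to 4 dp:

322.4830 g


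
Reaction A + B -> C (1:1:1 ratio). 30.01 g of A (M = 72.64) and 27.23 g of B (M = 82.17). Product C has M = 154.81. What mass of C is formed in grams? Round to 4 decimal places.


Find moles of each reactant; the smaller value is the limiting reagent in a 1:1:1 reaction, so moles_C equals moles of the limiter.
n_A = mass_A / M_A = 30.01 / 72.64 = 0.413133 mol
n_B = mass_B / M_B = 27.23 / 82.17 = 0.331386 mol
Limiting reagent: B (smaller), n_limiting = 0.331386 mol
mass_C = n_limiting * M_C = 0.331386 * 154.81
mass_C = 51.30186666 g, rounded to 4 dp:

51.3019 g


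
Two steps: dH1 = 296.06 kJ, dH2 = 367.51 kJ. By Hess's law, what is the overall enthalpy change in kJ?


Hess's law: enthalpy is a state function, so add the step enthalpies.
dH_total = dH1 + dH2 = 296.06 + (367.51)
dH_total = 663.57 kJ:

663.57 kJ


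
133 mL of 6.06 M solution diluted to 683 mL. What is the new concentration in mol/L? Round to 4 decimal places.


Dilution: M1*V1 = M2*V2, solve for M2.
M2 = M1*V1 / V2
M2 = 6.06 * 133 / 683
M2 = 805.98 / 683
M2 = 1.18005857 mol/L, rounded to 4 dp:

1.1801 mol/L


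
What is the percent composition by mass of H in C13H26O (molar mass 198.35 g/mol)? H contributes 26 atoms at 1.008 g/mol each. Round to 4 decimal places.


pct = 100 * (n_elem * M_elem) / M_total
mass_contribution = 26 * 1.008 = 26.208 g/mol
pct = 100 * 26.208 / 198.35
pct = 13.21300731 %, rounded to 4 dp:

13.2130 %


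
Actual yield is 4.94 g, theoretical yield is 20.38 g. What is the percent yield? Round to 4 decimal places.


% yield = 100 * actual / theoretical
% yield = 100 * 4.94 / 20.38
% yield = 24.23945044 %, rounded to 4 dp:

24.2395 %


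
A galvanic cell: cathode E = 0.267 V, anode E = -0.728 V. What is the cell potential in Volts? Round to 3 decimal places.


Standard cell potential: E_cell = E_cathode - E_anode.
E_cell = 0.267 - (-0.728)
E_cell = 0.995 V, rounded to 3 dp:

0.995 V


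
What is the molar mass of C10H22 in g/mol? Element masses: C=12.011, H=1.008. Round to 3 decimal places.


M = sum(count * atomic_mass) over atoms.
M = 10*12.011 + 22*1.008
M = 120.11 + 22.176
M = 142.286 g/mol, rounded to 3 dp:

142.286 g/mol


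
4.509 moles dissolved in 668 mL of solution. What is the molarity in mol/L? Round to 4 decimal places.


Convert volume to liters: V_L = V_mL / 1000.
V_L = 668 / 1000 = 0.668 L
M = n / V_L = 4.509 / 0.668
M = 6.75 mol/L, rounded to 4 dp:

6.7500 mol/L


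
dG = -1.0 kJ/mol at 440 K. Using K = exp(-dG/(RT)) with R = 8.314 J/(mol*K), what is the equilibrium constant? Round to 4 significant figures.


dG is in kJ/mol; multiply by 1000 to match R in J/(mol*K).
RT = 8.314 * 440 = 3658.16 J/mol
exponent = -dG*1000 / (RT) = -(-1.0*1000) / 3658.16 = 0.27336147
K = exp(0.27336147)
K = 1.3143753, rounded to 4 significant figures:

1.314


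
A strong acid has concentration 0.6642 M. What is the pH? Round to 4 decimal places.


A strong acid dissociates completely, so [H+] equals the given concentration.
pH = -log10([H+]) = -log10(0.6642)
pH = 0.17770113, rounded to 4 dp:

0.1777


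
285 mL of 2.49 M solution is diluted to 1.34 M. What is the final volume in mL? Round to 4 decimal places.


Dilution: M1*V1 = M2*V2, solve for V2.
V2 = M1*V1 / M2
V2 = 2.49 * 285 / 1.34
V2 = 709.65 / 1.34
V2 = 529.58955224 mL, rounded to 4 dp:

529.5896 mL


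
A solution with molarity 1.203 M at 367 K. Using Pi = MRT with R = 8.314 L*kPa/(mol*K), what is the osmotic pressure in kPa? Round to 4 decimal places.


Osmotic pressure (van't Hoff): Pi = M*R*T.
RT = 8.314 * 367 = 3051.238
Pi = 1.203 * 3051.238
Pi = 3670.639314 kPa, rounded to 4 dp:

3670.6393 kPa


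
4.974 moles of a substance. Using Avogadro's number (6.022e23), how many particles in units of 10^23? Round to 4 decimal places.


N = n * NA, then divide by 1e23 for the requested units.
N / 1e23 = n * 6.022
N / 1e23 = 4.974 * 6.022
N / 1e23 = 29.953428, rounded to 4 dp:

29.9534


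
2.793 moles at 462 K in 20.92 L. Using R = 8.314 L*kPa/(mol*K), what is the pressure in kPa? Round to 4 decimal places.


PV = nRT, solve for P = nRT / V.
nRT = 2.793 * 8.314 * 462 = 10728.1029
P = 10728.1029 / 20.92
P = 512.8156262 kPa, rounded to 4 dp:

512.8156 kPa


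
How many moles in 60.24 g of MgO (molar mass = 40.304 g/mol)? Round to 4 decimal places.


n = mass / M
n = 60.24 / 40.304
n = 1.49464073 mol, rounded to 4 dp:

1.4946 mol


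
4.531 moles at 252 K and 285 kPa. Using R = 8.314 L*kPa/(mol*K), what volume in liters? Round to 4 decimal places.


PV = nRT, solve for V = nRT / P.
nRT = 4.531 * 8.314 * 252 = 9493.025
V = 9493.025 / 285
V = 33.30885965 L, rounded to 4 dp:

33.3089 L


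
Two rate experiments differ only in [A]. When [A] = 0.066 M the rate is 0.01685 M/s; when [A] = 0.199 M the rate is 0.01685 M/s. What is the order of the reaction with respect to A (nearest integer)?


Rate is proportional to [A]^n, so rate2/rate1 = ([A]2/[A]1)^n. Take logs to solve for n.
rate2/rate1 = 0.01685 / 0.01685 = 1.0
[A]2/[A]1 = 0.199 / 0.066 = 3.0152
n = ln(1.0) / ln(3.0152) = 0.0
Nearest integer order:

0


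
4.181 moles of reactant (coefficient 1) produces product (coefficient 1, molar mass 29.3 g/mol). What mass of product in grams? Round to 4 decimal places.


Use the coefficient ratio to convert reactant moles to product moles, then multiply by the product's molar mass.
moles_P = moles_R * (coeff_P / coeff_R) = 4.181 * (1/1) = 4.181
mass_P = moles_P * M_P = 4.181 * 29.3
mass_P = 122.5033 g, rounded to 4 dp:

122.5033 g


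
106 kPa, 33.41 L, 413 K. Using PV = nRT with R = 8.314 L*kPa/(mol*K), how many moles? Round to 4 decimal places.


PV = nRT, solve for n = PV / (RT).
PV = 106 * 33.41 = 3541.46
RT = 8.314 * 413 = 3433.682
n = 3541.46 / 3433.682
n = 1.03138846 mol, rounded to 4 dp:

1.0314 mol


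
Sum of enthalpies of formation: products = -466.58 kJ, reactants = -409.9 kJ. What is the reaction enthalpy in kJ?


dH_rxn = sum(dH_f products) - sum(dH_f reactants)
dH_rxn = -466.58 - (-409.9)
dH_rxn = -56.68 kJ:

-56.68 kJ


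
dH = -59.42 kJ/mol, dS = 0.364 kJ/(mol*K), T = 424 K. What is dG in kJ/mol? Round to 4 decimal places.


Gibbs: dG = dH - T*dS (consistent units, dS already in kJ/(mol*K)).
T*dS = 424 * 0.364 = 154.336
dG = -59.42 - (154.336)
dG = -213.756 kJ/mol, rounded to 4 dp:

-213.7560 kJ/mol


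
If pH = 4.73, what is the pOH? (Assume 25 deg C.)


At 25 deg C, pH + pOH = 14.
pOH = 14 - pH = 14 - 4.73
pOH = 9.27:

9.27


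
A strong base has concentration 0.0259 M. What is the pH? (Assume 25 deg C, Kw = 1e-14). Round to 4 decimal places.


A strong base dissociates completely, so [OH-] equals the given concentration.
pOH = -log10([OH-]) = -log10(0.0259) = 1.5867
pH = 14 - pOH = 14 - 1.5867
pH = 12.4133, rounded to 4 dp:

12.4133


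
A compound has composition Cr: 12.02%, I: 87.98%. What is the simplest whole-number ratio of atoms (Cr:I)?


Assume 100 g of compound, divide each mass% by atomic mass to get moles, then normalize by the smallest to get a raw atom ratio.
Moles per 100 g: Cr: 12.02/51.996 = 0.2312, I: 87.98/126.904 = 0.6933
Raw ratio (divide by min = 0.2312): Cr: 1.0, I: 2.999
Multiply by 1 to clear fractions: Cr: 1.0 ~= 1, I: 2.999 ~= 3
Reduce by GCD to get the simplest whole-number ratio:

1:3


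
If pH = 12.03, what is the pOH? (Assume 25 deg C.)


At 25 deg C, pH + pOH = 14.
pOH = 14 - pH = 14 - 12.03
pOH = 1.97:

1.97


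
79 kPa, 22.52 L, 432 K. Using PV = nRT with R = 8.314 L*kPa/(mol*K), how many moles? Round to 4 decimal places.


PV = nRT, solve for n = PV / (RT).
PV = 79 * 22.52 = 1779.08
RT = 8.314 * 432 = 3591.648
n = 1779.08 / 3591.648
n = 0.49533807 mol, rounded to 4 dp:

0.4953 mol


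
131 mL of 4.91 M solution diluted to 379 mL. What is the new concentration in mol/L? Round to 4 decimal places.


Dilution: M1*V1 = M2*V2, solve for M2.
M2 = M1*V1 / V2
M2 = 4.91 * 131 / 379
M2 = 643.21 / 379
M2 = 1.69712401 mol/L, rounded to 4 dp:

1.6971 mol/L


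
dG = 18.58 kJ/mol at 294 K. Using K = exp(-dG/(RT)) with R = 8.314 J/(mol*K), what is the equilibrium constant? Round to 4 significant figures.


dG is in kJ/mol; multiply by 1000 to match R in J/(mol*K).
RT = 8.314 * 294 = 2444.316 J/mol
exponent = -dG*1000 / (RT) = -(18.58*1000) / 2444.316 = -7.60130851
K = exp(-7.60130851)
K = 0.00049979702, rounded to 4 significant figures:

0.0004998


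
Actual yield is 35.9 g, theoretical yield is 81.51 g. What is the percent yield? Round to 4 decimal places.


% yield = 100 * actual / theoretical
% yield = 100 * 35.9 / 81.51
% yield = 44.04367562 %, rounded to 4 dp:

44.0437 %


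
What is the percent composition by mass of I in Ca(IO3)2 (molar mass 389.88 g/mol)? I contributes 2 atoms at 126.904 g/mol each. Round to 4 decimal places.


pct = 100 * (n_elem * M_elem) / M_total
mass_contribution = 2 * 126.904 = 253.808 g/mol
pct = 100 * 253.808 / 389.88
pct = 65.09900482 %, rounded to 4 dp:

65.0990 %


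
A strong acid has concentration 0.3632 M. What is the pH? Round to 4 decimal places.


A strong acid dissociates completely, so [H+] equals the given concentration.
pH = -log10([H+]) = -log10(0.3632)
pH = 0.43985416, rounded to 4 dp:

0.4399


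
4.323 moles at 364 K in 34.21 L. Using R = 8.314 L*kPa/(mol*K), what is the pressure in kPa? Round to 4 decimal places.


PV = nRT, solve for P = nRT / V.
nRT = 4.323 * 8.314 * 364 = 13082.6776
P = 13082.6776 / 34.21
P = 382.42261327 kPa, rounded to 4 dp:

382.4226 kPa


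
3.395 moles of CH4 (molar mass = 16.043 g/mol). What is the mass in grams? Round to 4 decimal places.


mass = n * M
mass = 3.395 * 16.043
mass = 54.465985 g, rounded to 4 dp:

54.4660 g


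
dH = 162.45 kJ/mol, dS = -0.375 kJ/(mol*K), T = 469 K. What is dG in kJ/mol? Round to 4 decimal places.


Gibbs: dG = dH - T*dS (consistent units, dS already in kJ/(mol*K)).
T*dS = 469 * -0.375 = -175.875
dG = 162.45 - (-175.875)
dG = 338.325 kJ/mol, rounded to 4 dp:

338.3250 kJ/mol


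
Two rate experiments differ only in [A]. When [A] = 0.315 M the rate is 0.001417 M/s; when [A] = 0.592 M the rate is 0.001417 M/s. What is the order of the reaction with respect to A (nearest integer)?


Rate is proportional to [A]^n, so rate2/rate1 = ([A]2/[A]1)^n. Take logs to solve for n.
rate2/rate1 = 0.001417 / 0.001417 = 1.0
[A]2/[A]1 = 0.592 / 0.315 = 1.8794
n = ln(1.0) / ln(1.8794) = 0.0
Nearest integer order:

0


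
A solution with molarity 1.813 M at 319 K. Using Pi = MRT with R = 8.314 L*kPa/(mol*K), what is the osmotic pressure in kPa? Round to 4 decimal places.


Osmotic pressure (van't Hoff): Pi = M*R*T.
RT = 8.314 * 319 = 2652.166
Pi = 1.813 * 2652.166
Pi = 4808.376958 kPa, rounded to 4 dp:

4808.3770 kPa


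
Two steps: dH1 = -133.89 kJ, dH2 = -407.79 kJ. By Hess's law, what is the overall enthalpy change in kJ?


Hess's law: enthalpy is a state function, so add the step enthalpies.
dH_total = dH1 + dH2 = -133.89 + (-407.79)
dH_total = -541.68 kJ:

-541.68 kJ


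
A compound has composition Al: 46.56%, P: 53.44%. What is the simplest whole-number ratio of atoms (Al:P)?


Assume 100 g of compound, divide each mass% by atomic mass to get moles, then normalize by the smallest to get a raw atom ratio.
Moles per 100 g: Al: 46.56/26.982 = 1.7256, P: 53.44/30.974 = 1.7253
Raw ratio (divide by min = 1.7253): Al: 1.0, P: 1.0
Multiply by 1 to clear fractions: Al: 1.0 ~= 1, P: 1.0 ~= 1
Reduce by GCD to get the simplest whole-number ratio:

1:1


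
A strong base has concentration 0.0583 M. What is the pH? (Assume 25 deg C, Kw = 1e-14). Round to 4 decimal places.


A strong base dissociates completely, so [OH-] equals the given concentration.
pOH = -log10([OH-]) = -log10(0.0583) = 1.234331
pH = 14 - pOH = 14 - 1.234331
pH = 12.765669, rounded to 4 dp:

12.7657


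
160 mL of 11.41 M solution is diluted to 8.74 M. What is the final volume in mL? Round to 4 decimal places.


Dilution: M1*V1 = M2*V2, solve for V2.
V2 = M1*V1 / M2
V2 = 11.41 * 160 / 8.74
V2 = 1825.6 / 8.74
V2 = 208.87871854 mL, rounded to 4 dp:

208.8787 mL


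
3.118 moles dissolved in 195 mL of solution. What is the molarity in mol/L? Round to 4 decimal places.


Convert volume to liters: V_L = V_mL / 1000.
V_L = 195 / 1000 = 0.195 L
M = n / V_L = 3.118 / 0.195
M = 15.98974359 mol/L, rounded to 4 dp:

15.9897 mol/L


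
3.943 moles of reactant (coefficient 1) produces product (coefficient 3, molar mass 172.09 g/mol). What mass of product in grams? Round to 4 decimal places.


Use the coefficient ratio to convert reactant moles to product moles, then multiply by the product's molar mass.
moles_P = moles_R * (coeff_P / coeff_R) = 3.943 * (3/1) = 11.829
mass_P = moles_P * M_P = 11.829 * 172.09
mass_P = 2035.65261 g, rounded to 4 dp:

2035.6526 g


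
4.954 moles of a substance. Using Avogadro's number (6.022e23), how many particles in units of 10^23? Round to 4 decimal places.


N = n * NA, then divide by 1e23 for the requested units.
N / 1e23 = n * 6.022
N / 1e23 = 4.954 * 6.022
N / 1e23 = 29.832988, rounded to 4 dp:

29.8330


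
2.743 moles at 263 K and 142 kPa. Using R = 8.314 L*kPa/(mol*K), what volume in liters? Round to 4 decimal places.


PV = nRT, solve for V = nRT / P.
nRT = 2.743 * 8.314 * 263 = 5997.7944
V = 5997.7944 / 142
V = 42.23798873 L, rounded to 4 dp:

42.2380 L


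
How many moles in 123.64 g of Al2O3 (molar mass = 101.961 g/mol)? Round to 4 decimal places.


n = mass / M
n = 123.64 / 101.961
n = 1.21262051 mol, rounded to 4 dp:

1.2126 mol


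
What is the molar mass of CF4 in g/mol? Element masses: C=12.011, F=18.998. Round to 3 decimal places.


M = sum(count * atomic_mass) over atoms.
M = 1*12.011 + 4*18.998
M = 12.011 + 75.992
M = 88.003 g/mol, rounded to 3 dp:

88.003 g/mol


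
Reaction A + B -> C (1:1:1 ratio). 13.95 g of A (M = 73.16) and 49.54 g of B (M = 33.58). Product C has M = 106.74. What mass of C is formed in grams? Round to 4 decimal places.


Find moles of each reactant; the smaller value is the limiting reagent in a 1:1:1 reaction, so moles_C equals moles of the limiter.
n_A = mass_A / M_A = 13.95 / 73.16 = 0.190678 mol
n_B = mass_B / M_B = 49.54 / 33.58 = 1.475283 mol
Limiting reagent: A (smaller), n_limiting = 0.190678 mol
mass_C = n_limiting * M_C = 0.190678 * 106.74
mass_C = 20.35296972 g, rounded to 4 dp:

20.3530 g


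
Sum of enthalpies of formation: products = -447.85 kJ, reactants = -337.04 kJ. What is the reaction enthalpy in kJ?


dH_rxn = sum(dH_f products) - sum(dH_f reactants)
dH_rxn = -447.85 - (-337.04)
dH_rxn = -110.81 kJ:

-110.81 kJ


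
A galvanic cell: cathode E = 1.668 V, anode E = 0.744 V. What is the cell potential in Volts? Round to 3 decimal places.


Standard cell potential: E_cell = E_cathode - E_anode.
E_cell = 1.668 - (0.744)
E_cell = 0.924 V, rounded to 3 dp:

0.924 V


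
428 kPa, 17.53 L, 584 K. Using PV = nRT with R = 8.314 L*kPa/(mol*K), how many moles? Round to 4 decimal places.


PV = nRT, solve for n = PV / (RT).
PV = 428 * 17.53 = 7502.84
RT = 8.314 * 584 = 4855.376
n = 7502.84 / 4855.376
n = 1.54526447 mol, rounded to 4 dp:

1.5453 mol


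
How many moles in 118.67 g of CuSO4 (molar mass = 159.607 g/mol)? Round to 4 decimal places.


n = mass / M
n = 118.67 / 159.607
n = 0.74351376 mol, rounded to 4 dp:

0.7435 mol


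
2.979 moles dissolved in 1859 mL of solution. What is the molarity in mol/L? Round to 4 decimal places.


Convert volume to liters: V_L = V_mL / 1000.
V_L = 1859 / 1000 = 1.859 L
M = n / V_L = 2.979 / 1.859
M = 1.60247445 mol/L, rounded to 4 dp:

1.6025 mol/L


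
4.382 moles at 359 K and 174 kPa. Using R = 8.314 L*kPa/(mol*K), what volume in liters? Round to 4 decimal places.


PV = nRT, solve for V = nRT / P.
nRT = 4.382 * 8.314 * 359 = 13079.0693
V = 13079.0693 / 174
V = 75.16706494 L, rounded to 4 dp:

75.1671 L


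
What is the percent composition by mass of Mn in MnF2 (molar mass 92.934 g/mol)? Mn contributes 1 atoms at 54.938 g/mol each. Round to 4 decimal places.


pct = 100 * (n_elem * M_elem) / M_total
mass_contribution = 1 * 54.938 = 54.938 g/mol
pct = 100 * 54.938 / 92.934
pct = 59.11507091 %, rounded to 4 dp:

59.1151 %


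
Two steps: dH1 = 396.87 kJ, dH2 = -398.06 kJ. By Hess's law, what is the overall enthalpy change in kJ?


Hess's law: enthalpy is a state function, so add the step enthalpies.
dH_total = dH1 + dH2 = 396.87 + (-398.06)
dH_total = -1.19 kJ:

-1.19 kJ


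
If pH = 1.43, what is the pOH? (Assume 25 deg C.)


At 25 deg C, pH + pOH = 14.
pOH = 14 - pH = 14 - 1.43
pOH = 12.57:

12.57


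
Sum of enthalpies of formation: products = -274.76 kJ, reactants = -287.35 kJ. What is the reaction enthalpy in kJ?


dH_rxn = sum(dH_f products) - sum(dH_f reactants)
dH_rxn = -274.76 - (-287.35)
dH_rxn = 12.59 kJ:

12.59 kJ


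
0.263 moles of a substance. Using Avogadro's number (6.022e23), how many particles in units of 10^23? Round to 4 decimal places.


N = n * NA, then divide by 1e23 for the requested units.
N / 1e23 = n * 6.022
N / 1e23 = 0.263 * 6.022
N / 1e23 = 1.583786, rounded to 4 dp:

1.5838


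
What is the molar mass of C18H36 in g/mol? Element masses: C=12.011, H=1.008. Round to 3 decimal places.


M = sum(count * atomic_mass) over atoms.
M = 18*12.011 + 36*1.008
M = 216.198 + 36.288
M = 252.486 g/mol, rounded to 3 dp:

252.486 g/mol


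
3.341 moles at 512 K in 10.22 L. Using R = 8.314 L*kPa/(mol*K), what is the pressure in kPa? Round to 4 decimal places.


PV = nRT, solve for P = nRT / V.
nRT = 3.341 * 8.314 * 512 = 14221.8619
P = 14221.8619 / 10.22
P = 1391.57161448 kPa, rounded to 4 dp:

1391.5716 kPa


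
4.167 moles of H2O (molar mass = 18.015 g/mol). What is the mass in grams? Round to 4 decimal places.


mass = n * M
mass = 4.167 * 18.015
mass = 75.068505 g, rounded to 4 dp:

75.0685 g


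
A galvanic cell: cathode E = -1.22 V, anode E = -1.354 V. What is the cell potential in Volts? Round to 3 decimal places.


Standard cell potential: E_cell = E_cathode - E_anode.
E_cell = -1.22 - (-1.354)
E_cell = 0.134 V, rounded to 3 dp:

0.134 V


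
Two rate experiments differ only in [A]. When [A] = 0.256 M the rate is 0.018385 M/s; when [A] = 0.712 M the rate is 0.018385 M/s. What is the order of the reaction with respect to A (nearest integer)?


Rate is proportional to [A]^n, so rate2/rate1 = ([A]2/[A]1)^n. Take logs to solve for n.
rate2/rate1 = 0.018385 / 0.018385 = 1.0
[A]2/[A]1 = 0.712 / 0.256 = 2.7812
n = ln(1.0) / ln(2.7812) = 0.0
Nearest integer order:

0


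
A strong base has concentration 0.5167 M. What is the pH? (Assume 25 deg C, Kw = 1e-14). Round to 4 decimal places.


A strong base dissociates completely, so [OH-] equals the given concentration.
pOH = -log10([OH-]) = -log10(0.5167) = 0.286762
pH = 14 - pOH = 14 - 0.286762
pH = 13.713238, rounded to 4 dp:

13.7132


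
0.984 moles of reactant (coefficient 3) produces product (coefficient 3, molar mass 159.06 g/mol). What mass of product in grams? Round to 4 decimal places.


Use the coefficient ratio to convert reactant moles to product moles, then multiply by the product's molar mass.
moles_P = moles_R * (coeff_P / coeff_R) = 0.984 * (3/3) = 0.984
mass_P = moles_P * M_P = 0.984 * 159.06
mass_P = 156.51504 g, rounded to 4 dp:

156.5150 g


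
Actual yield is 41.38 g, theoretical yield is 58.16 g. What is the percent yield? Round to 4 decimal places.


% yield = 100 * actual / theoretical
% yield = 100 * 41.38 / 58.16
% yield = 71.14855571 %, rounded to 4 dp:

71.1486 %


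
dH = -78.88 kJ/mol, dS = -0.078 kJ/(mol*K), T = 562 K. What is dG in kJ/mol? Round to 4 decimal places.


Gibbs: dG = dH - T*dS (consistent units, dS already in kJ/(mol*K)).
T*dS = 562 * -0.078 = -43.836
dG = -78.88 - (-43.836)
dG = -35.044 kJ/mol, rounded to 4 dp:

-35.0440 kJ/mol
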